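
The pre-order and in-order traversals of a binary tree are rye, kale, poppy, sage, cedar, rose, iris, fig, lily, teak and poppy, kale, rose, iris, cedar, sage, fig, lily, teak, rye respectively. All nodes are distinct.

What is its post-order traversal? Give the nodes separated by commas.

poppy, iris, rose, cedar, teak, lily, fig, sage, kale, rye

The first element of pre-order is the root; it splits in-order into left and right subtrees.
Root rye: left subtree has 9 nodes {poppy, kale, rose, iris, cedar, sage, fig, lily, teak}, right has 0 { }.
  Root kale: left subtree has 1 node {poppy}, right has 7 {rose, iris, cedar, sage, fig, lily, teak}.
    Root sage: left subtree has 3 nodes {rose, iris, cedar}, right has 3 {fig, lily, teak}.
      Root cedar: left subtree has 2 nodes {rose, iris}, right has 0 { }.
        Root rose: left subtree has 0 nodes { }, right has 1 {iris}.
      Root fig: left subtree has 0 nodes { }, right has 2 {lily, teak}.
        Root lily: left subtree has 0 nodes { }, right has 1 {teak}.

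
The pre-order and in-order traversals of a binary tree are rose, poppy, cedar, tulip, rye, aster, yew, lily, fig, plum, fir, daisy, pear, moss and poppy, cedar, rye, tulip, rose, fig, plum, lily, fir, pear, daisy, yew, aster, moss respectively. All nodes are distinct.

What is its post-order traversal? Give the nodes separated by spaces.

rye tulip cedar poppy plum fig pear daisy fir lily yew moss aster rose

The first element of pre-order is the root; it splits in-order into left and right subtrees.
Root rose: left subtree has 4 nodes {poppy, cedar, rye, tulip}, right has 9 {fig, plum, lily, fir, pear, daisy, yew, aster, moss}.
  Root poppy: left subtree has 0 nodes { }, right has 3 {cedar, rye, tulip}.
    Root cedar: left subtree has 0 nodes { }, right has 2 {rye, tulip}.
      Root tulip: left subtree has 1 node {rye}, right has 0 { }.
  Root aster: left subtree has 7 nodes {fig, plum, lily, fir, pear, daisy, yew}, right has 1 {moss}.
    Root yew: left subtree has 6 nodes {fig, plum, lily, fir, pear, daisy}, right has 0 { }.
      Root lily: left subtree has 2 nodes {fig, plum}, right has 3 {fir, pear, daisy}.
        Root fig: left subtree has 0 nodes { }, right has 1 {plum}.
        Root fir: left subtree has 0 nodes { }, right has 2 {pear, daisy}.
          Root daisy: left subtree has 1 node {pear}, right has 0 { }.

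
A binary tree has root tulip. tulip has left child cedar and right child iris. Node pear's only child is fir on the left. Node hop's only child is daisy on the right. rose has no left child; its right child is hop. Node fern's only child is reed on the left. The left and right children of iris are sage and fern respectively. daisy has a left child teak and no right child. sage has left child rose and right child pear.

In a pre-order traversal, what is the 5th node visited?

Pre-order visits the node, then its left subtree, then its right subtree.
Visit tulip.
At tulip: go left to cedar.
  cedar is a leaf — visit cedar.
At tulip: go right to iris.
  Visit iris.
  At iris: go left to sage.
    Visit sage.
    At sage: go left to rose.
      Visit rose.
      At rose: no left child.
      At rose: go right to hop.
        Visit hop.
        At hop: no left child.
        At hop: go right to daisy.
          Visit daisy.
          At daisy: go left to teak.
            teak is a leaf — visit teak.
          At daisy: no right child.
    At sage: go right to pear.
      Visit pear.
      At pear: go left to fir.
        fir is a leaf — visit fir.
      At pear: no right child.
  At iris: go right to fern.
    Visit fern.
    At fern: go left to reed.
      reed is a leaf — visit reed.
    At fern: no right child.
Full pre-order sequence: tulip, cedar, iris, sage, rose, hop, daisy, teak, pear, fir, fern, reed.

rose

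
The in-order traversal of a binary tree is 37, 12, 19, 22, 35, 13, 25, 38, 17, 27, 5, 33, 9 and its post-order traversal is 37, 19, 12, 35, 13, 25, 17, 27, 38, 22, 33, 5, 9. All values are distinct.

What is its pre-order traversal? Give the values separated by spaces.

The last element of post-order is the root; it splits in-order into left and right subtrees.
Root 9: left subtree has 12 nodes {37, 12, 19, 22, 35, 13, 25, 38, 17, 27, 5, 33}, right has 0 { }.
  Root 5: left subtree has 10 nodes {37, 12, 19, 22, 35, 13, 25, 38, 17, 27}, right has 1 {33}.
    Root 22: left subtree has 3 nodes {37, 12, 19}, right has 6 {35, 13, 25, 38, 17, 27}.
      Root 12: left subtree has 1 node {37}, right has 1 {19}.
      Root 38: left subtree has 3 nodes {35, 13, 25}, right has 2 {17, 27}.
        Root 25: left subtree has 2 nodes {35, 13}, right has 0 { }.
          Root 13: left subtree has 1 node {35}, right has 0 { }.
        Root 27: left subtree has 1 node {17}, right has 0 { }.

9 5 22 12 37 19 38 25 13 35 27 17 33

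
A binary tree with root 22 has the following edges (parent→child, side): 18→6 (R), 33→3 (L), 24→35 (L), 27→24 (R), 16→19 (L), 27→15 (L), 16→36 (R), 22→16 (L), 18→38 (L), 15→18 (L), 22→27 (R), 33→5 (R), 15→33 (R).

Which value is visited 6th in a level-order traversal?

Level-order visits nodes level by level from the root, left to right within each level.
Level 0: 22
Level 1: 16, 27
Level 2: 19, 36, 15, 24
Level 3: 18, 33, 35
Level 4: 38, 6, 3, 5
Full level-order sequence: 22, 16, 27, 19, 36, 15, 24, 18, 33, 35, 38, 6, 3, 5.

15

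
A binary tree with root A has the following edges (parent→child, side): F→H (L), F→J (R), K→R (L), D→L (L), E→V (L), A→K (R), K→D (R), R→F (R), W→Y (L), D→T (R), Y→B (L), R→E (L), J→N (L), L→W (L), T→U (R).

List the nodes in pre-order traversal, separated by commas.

A, K, R, E, V, F, H, J, N, D, L, W, Y, B, T, U

Pre-order visits the node, then its left subtree, then its right subtree.
Visit A.
At A: no left child.
At A: go right to K.
  Visit K.
  At K: go left to R.
    Visit R.
    At R: go left to E.
      Visit E.
      At E: go left to V.
        V is a leaf — visit V.
      At E: no right child.
    At R: go right to F.
      Visit F.
      At F: go left to H.
        H is a leaf — visit H.
      At F: go right to J.
        Visit J.
        At J: go left to N.
          N is a leaf — visit N.
        At J: no right child.
  At K: go right to D.
    Visit D.
    At D: go left to L.
      Visit L.
      At L: go left to W.
        Visit W.
        At W: go left to Y.
          Visit Y.
          At Y: go left to B.
            B is a leaf — visit B.
          At Y: no right child.
        At W: no right child.
      At L: no right child.
    At D: go right to T.
      Visit T.
      At T: no left child.
      At T: go right to U.
        U is a leaf — visit U.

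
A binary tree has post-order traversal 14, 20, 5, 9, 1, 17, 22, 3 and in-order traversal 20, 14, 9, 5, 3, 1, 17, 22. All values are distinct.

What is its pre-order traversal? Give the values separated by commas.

3, 9, 20, 14, 5, 22, 17, 1

The last element of post-order is the root; it splits in-order into left and right subtrees.
Root 3: left subtree has 4 nodes {20, 14, 9, 5}, right has 3 {1, 17, 22}.
  Root 9: left subtree has 2 nodes {20, 14}, right has 1 {5}.
    Root 20: left subtree has 0 nodes { }, right has 1 {14}.
  Root 22: left subtree has 2 nodes {1, 17}, right has 0 { }.
    Root 17: left subtree has 1 node {1}, right has 0 { }.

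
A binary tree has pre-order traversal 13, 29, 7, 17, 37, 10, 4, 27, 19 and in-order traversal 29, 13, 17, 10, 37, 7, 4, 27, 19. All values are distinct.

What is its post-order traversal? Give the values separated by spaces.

The first element of pre-order is the root; it splits in-order into left and right subtrees.
Root 13: left subtree has 1 node {29}, right has 7 {17, 10, 37, 7, 4, 27, 19}.
  Root 7: left subtree has 3 nodes {17, 10, 37}, right has 3 {4, 27, 19}.
    Root 17: left subtree has 0 nodes { }, right has 2 {10, 37}.
      Root 37: left subtree has 1 node {10}, right has 0 { }.
    Root 4: left subtree has 0 nodes { }, right has 2 {27, 19}.
      Root 27: left subtree has 0 nodes { }, right has 1 {19}.

29 10 37 17 19 27 4 7 13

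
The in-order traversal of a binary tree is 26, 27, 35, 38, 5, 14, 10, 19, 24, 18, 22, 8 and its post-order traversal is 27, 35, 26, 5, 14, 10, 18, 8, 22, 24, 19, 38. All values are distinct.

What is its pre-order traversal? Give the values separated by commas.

The last element of post-order is the root; it splits in-order into left and right subtrees.
Root 38: left subtree has 3 nodes {26, 27, 35}, right has 8 {5, 14, 10, 19, 24, 18, 22, 8}.
  Root 26: left subtree has 0 nodes { }, right has 2 {27, 35}.
    Root 35: left subtree has 1 node {27}, right has 0 { }.
  Root 19: left subtree has 3 nodes {5, 14, 10}, right has 4 {24, 18, 22, 8}.
    Root 10: left subtree has 2 nodes {5, 14}, right has 0 { }.
      Root 14: left subtree has 1 node {5}, right has 0 { }.
    Root 24: left subtree has 0 nodes { }, right has 3 {18, 22, 8}.
      Root 22: left subtree has 1 node {18}, right has 1 {8}.

38, 26, 35, 27, 19, 10, 14, 5, 24, 22, 18, 8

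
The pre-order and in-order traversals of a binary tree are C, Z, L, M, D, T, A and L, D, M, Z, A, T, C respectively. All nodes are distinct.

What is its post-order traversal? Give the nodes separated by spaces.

The first element of pre-order is the root; it splits in-order into left and right subtrees.
Root C: left subtree has 6 nodes {L, D, M, Z, A, T}, right has 0 { }.
  Root Z: left subtree has 3 nodes {L, D, M}, right has 2 {A, T}.
    Root L: left subtree has 0 nodes { }, right has 2 {D, M}.
      Root M: left subtree has 1 node {D}, right has 0 { }.
    Root T: left subtree has 1 node {A}, right has 0 { }.

D M L A T Z C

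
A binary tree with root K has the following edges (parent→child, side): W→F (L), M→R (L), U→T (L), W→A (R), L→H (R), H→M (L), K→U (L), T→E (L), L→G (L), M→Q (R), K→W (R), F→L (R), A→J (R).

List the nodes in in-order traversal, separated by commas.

In-order visits the left subtree, then the node, then the right subtree.
At K: go left to U.
  At U: go left to T.
    At T: go left to E.
      E is a leaf — visit E.
    Visit T.
    At T: no right child.
  Visit U.
  At U: no right child.
Visit K.
At K: go right to W.
  At W: go left to F.
    At F: no left child.
    Visit F.
    At F: go right to L.
      At L: go left to G.
        G is a leaf — visit G.
      Visit L.
      At L: go right to H.
        At H: go left to M.
          At M: go left to R.
            R is a leaf — visit R.
          Visit M.
          At M: go right to Q.
            Q is a leaf — visit Q.
        Visit H.
        At H: no right child.
  Visit W.
  At W: go right to A.
    At A: no left child.
    Visit A.
    At A: go right to J.
      J is a leaf — visit J.

E, T, U, K, F, G, L, R, M, Q, H, W, A, J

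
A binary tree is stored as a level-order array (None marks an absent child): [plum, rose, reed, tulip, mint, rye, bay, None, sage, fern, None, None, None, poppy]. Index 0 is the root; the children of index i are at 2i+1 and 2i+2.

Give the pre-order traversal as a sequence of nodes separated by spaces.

Pre-order visits the node, then its left subtree, then its right subtree.
Visit plum.
At plum: go left to rose.
  Visit rose.
  At rose: go left to tulip.
    Visit tulip.
    At tulip: no left child.
    At tulip: go right to sage.
      sage is a leaf — visit sage.
  At rose: go right to mint.
    Visit mint.
    At mint: go left to fern.
      fern is a leaf — visit fern.
    At mint: no right child.
At plum: go right to reed.
  Visit reed.
  At reed: go left to rye.
    rye is a leaf — visit rye.
  At reed: go right to bay.
    Visit bay.
    At bay: go left to poppy.
      poppy is a leaf — visit poppy.
    At bay: no right child.

plum rose tulip sage mint fern reed rye bay poppy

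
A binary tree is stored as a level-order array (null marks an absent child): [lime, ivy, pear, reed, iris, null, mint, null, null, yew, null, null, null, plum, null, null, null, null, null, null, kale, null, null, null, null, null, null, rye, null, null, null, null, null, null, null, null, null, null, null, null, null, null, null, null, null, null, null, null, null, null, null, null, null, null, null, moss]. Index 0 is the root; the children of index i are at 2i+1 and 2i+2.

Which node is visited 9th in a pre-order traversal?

plum

Pre-order visits the node, then its left subtree, then its right subtree.
Visit lime.
At lime: go left to ivy.
  Visit ivy.
  At ivy: go left to reed.
    reed is a leaf — visit reed.
  At ivy: go right to iris.
    Visit iris.
    At iris: go left to yew.
      Visit yew.
      At yew: no left child.
      At yew: go right to kale.
        kale is a leaf — visit kale.
    At iris: no right child.
At lime: go right to pear.
  Visit pear.
  At pear: no left child.
  At pear: go right to mint.
    Visit mint.
    At mint: go left to plum.
      Visit plum.
      At plum: go left to rye.
        Visit rye.
        At rye: go left to moss.
          moss is a leaf — visit moss.
        At rye: no right child.
      At plum: no right child.
    At mint: no right child.
Full pre-order sequence: lime, ivy, reed, iris, yew, kale, pear, mint, plum, rye, moss.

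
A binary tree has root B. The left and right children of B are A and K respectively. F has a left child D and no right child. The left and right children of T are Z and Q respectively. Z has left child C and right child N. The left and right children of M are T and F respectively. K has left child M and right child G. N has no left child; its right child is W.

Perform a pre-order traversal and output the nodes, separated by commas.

B, A, K, M, T, Z, C, N, W, Q, F, D, G

Pre-order visits the node, then its left subtree, then its right subtree.
Visit B.
At B: go left to A.
  A is a leaf — visit A.
At B: go right to K.
  Visit K.
  At K: go left to M.
    Visit M.
    At M: go left to T.
      Visit T.
      At T: go left to Z.
        Visit Z.
        At Z: go left to C.
          C is a leaf — visit C.
        At Z: go right to N.
          Visit N.
          At N: no left child.
          At N: go right to W.
            W is a leaf — visit W.
      At T: go right to Q.
        Q is a leaf — visit Q.
    At M: go right to F.
      Visit F.
      At F: go left to D.
        D is a leaf — visit D.
      At F: no right child.
  At K: go right to G.
    G is a leaf — visit G.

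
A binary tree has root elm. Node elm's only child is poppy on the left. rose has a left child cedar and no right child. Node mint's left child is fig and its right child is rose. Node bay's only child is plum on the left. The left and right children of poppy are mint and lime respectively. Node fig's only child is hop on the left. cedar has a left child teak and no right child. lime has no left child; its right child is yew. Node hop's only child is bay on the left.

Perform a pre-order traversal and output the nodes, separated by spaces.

Pre-order visits the node, then its left subtree, then its right subtree.
Visit elm.
At elm: go left to poppy.
  Visit poppy.
  At poppy: go left to mint.
    Visit mint.
    At mint: go left to fig.
      Visit fig.
      At fig: go left to hop.
        Visit hop.
        At hop: go left to bay.
          Visit bay.
          At bay: go left to plum.
            plum is a leaf — visit plum.
          At bay: no right child.
        At hop: no right child.
      At fig: no right child.
    At mint: go right to rose.
      Visit rose.
      At rose: go left to cedar.
        Visit cedar.
        At cedar: go left to teak.
          teak is a leaf — visit teak.
        At cedar: no right child.
      At rose: no right child.
  At poppy: go right to lime.
    Visit lime.
    At lime: no left child.
    At lime: go right to yew.
      yew is a leaf — visit yew.
At elm: no right child.

elm poppy mint fig hop bay plum rose cedar teak lime yew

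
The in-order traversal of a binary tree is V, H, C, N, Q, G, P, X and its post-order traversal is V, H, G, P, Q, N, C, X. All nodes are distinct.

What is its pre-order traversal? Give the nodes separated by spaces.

X C H V N Q P G

The last element of post-order is the root; it splits in-order into left and right subtrees.
Root X: left subtree has 7 nodes {V, H, C, N, Q, G, P}, right has 0 { }.
  Root C: left subtree has 2 nodes {V, H}, right has 4 {N, Q, G, P}.
    Root H: left subtree has 1 node {V}, right has 0 { }.
    Root N: left subtree has 0 nodes { }, right has 3 {Q, G, P}.
      Root Q: left subtree has 0 nodes { }, right has 2 {G, P}.
        Root P: left subtree has 1 node {G}, right has 0 { }.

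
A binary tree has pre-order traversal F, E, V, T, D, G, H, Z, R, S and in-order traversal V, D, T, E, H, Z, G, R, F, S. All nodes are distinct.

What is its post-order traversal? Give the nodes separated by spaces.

The first element of pre-order is the root; it splits in-order into left and right subtrees.
Root F: left subtree has 8 nodes {V, D, T, E, H, Z, G, R}, right has 1 {S}.
  Root E: left subtree has 3 nodes {V, D, T}, right has 4 {H, Z, G, R}.
    Root V: left subtree has 0 nodes { }, right has 2 {D, T}.
      Root T: left subtree has 1 node {D}, right has 0 { }.
    Root G: left subtree has 2 nodes {H, Z}, right has 1 {R}.
      Root H: left subtree has 0 nodes { }, right has 1 {Z}.

D T V Z H R G E S F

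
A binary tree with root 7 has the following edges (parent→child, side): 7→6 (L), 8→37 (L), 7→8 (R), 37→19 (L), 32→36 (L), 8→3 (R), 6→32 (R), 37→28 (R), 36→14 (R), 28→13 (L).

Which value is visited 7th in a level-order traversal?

Level-order visits nodes level by level from the root, left to right within each level.
Level 0: 7
Level 1: 6, 8
Level 2: 32, 37, 3
Level 3: 36, 19, 28
Level 4: 14, 13
Full level-order sequence: 7, 6, 8, 32, 37, 3, 36, 19, 28, 14, 13.

36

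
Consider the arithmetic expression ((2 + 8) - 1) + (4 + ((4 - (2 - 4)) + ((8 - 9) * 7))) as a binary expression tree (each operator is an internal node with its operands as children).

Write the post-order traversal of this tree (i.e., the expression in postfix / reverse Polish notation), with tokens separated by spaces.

2 8 + 1 - 4 4 2 4 - - 8 9 - 7 * + + +

Post-order on an expression tree gives postfix notation: for each operator, emit left operand, right operand, then the operator.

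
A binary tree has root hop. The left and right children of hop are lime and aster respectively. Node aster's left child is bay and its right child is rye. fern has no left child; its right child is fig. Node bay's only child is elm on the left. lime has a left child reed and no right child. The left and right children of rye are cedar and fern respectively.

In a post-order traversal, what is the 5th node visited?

cedar

Post-order visits the left subtree, then the right subtree, then the node.
At hop: go left to lime.
  At lime: go left to reed.
    reed is a leaf — visit reed.
  At lime: no right child.
  Visit lime.
At hop: go right to aster.
  At aster: go left to bay.
    At bay: go left to elm.
      elm is a leaf — visit elm.
    At bay: no right child.
    Visit bay.
  At aster: go right to rye.
    At rye: go left to cedar.
      cedar is a leaf — visit cedar.
    At rye: go right to fern.
      At fern: no left child.
      At fern: go right to fig.
        fig is a leaf — visit fig.
      Visit fern.
    Visit rye.
  Visit aster.
Visit hop.
Full post-order sequence: reed, lime, elm, bay, cedar, fig, fern, rye, aster, hop.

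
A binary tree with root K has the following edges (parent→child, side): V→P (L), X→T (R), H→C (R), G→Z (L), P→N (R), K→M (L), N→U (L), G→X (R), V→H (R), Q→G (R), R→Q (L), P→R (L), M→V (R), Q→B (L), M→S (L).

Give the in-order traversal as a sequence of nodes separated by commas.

In-order visits the left subtree, then the node, then the right subtree.
At K: go left to M.
  At M: go left to S.
    S is a leaf — visit S.
  Visit M.
  At M: go right to V.
    At V: go left to P.
      At P: go left to R.
        At R: go left to Q.
          At Q: go left to B.
            B is a leaf — visit B.
          Visit Q.
          At Q: go right to G.
            At G: go left to Z.
              Z is a leaf — visit Z.
            Visit G.
            At G: go right to X.
              At X: no left child.
              Visit X.
              At X: go right to T.
                T is a leaf — visit T.
        Visit R.
        At R: no right child.
      Visit P.
      At P: go right to N.
        At N: go left to U.
          U is a leaf — visit U.
        Visit N.
        At N: no right child.
    Visit V.
    At V: go right to H.
      At H: no left child.
      Visit H.
      At H: go right to C.
        C is a leaf — visit C.
Visit K.
At K: no right child.

S, M, B, Q, Z, G, X, T, R, P, U, N, V, H, C, K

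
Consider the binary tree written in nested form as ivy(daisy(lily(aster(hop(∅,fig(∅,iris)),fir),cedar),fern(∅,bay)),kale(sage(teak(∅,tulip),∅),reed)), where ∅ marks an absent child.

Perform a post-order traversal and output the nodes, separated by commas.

Post-order visits the left subtree, then the right subtree, then the node.
At ivy: go left to daisy.
  At daisy: go left to lily.
    At lily: go left to aster.
      At aster: go left to hop.
        At hop: no left child.
        At hop: go right to fig.
          At fig: no left child.
          At fig: go right to iris.
            iris is a leaf — visit iris.
          Visit fig.
        Visit hop.
      At aster: go right to fir.
        fir is a leaf — visit fir.
      Visit aster.
    At lily: go right to cedar.
      cedar is a leaf — visit cedar.
    Visit lily.
  At daisy: go right to fern.
    At fern: no left child.
    At fern: go right to bay.
      bay is a leaf — visit bay.
    Visit fern.
  Visit daisy.
At ivy: go right to kale.
  At kale: go left to sage.
    At sage: go left to teak.
      At teak: no left child.
      At teak: go right to tulip.
        tulip is a leaf — visit tulip.
      Visit teak.
    At sage: no right child.
    Visit sage.
  At kale: go right to reed.
    reed is a leaf — visit reed.
  Visit kale.
Visit ivy.

iris, fig, hop, fir, aster, cedar, lily, bay, fern, daisy, tulip, teak, sage, reed, kale, ivy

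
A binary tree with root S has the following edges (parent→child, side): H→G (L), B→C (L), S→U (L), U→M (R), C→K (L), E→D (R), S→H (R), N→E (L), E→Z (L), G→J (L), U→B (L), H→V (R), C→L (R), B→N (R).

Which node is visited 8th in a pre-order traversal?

E

Pre-order visits the node, then its left subtree, then its right subtree.
Visit S.
At S: go left to U.
  Visit U.
  At U: go left to B.
    Visit B.
    At B: go left to C.
      Visit C.
      At C: go left to K.
        K is a leaf — visit K.
      At C: go right to L.
        L is a leaf — visit L.
    At B: go right to N.
      Visit N.
      At N: go left to E.
        Visit E.
        At E: go left to Z.
          Z is a leaf — visit Z.
        At E: go right to D.
          D is a leaf — visit D.
      At N: no right child.
  At U: go right to M.
    M is a leaf — visit M.
At S: go right to H.
  Visit H.
  At H: go left to G.
    Visit G.
    At G: go left to J.
      J is a leaf — visit J.
    At G: no right child.
  At H: go right to V.
    V is a leaf — visit V.
Full pre-order sequence: S, U, B, C, K, L, N, E, Z, D, M, H, G, J, V.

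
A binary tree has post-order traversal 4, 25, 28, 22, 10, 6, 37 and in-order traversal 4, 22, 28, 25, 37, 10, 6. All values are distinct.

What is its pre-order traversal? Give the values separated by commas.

The last element of post-order is the root; it splits in-order into left and right subtrees.
Root 37: left subtree has 4 nodes {4, 22, 28, 25}, right has 2 {10, 6}.
  Root 22: left subtree has 1 node {4}, right has 2 {28, 25}.
    Root 28: left subtree has 0 nodes { }, right has 1 {25}.
  Root 6: left subtree has 1 node {10}, right has 0 { }.

37, 22, 4, 28, 25, 6, 10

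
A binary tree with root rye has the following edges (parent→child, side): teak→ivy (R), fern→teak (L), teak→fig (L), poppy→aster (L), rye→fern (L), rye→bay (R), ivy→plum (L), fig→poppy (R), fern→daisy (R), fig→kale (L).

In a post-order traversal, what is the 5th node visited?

Post-order visits the left subtree, then the right subtree, then the node.
At rye: go left to fern.
  At fern: go left to teak.
    At teak: go left to fig.
      At fig: go left to kale.
        kale is a leaf — visit kale.
      At fig: go right to poppy.
        At poppy: go left to aster.
          aster is a leaf — visit aster.
        At poppy: no right child.
        Visit poppy.
      Visit fig.
    At teak: go right to ivy.
      At ivy: go left to plum.
        plum is a leaf — visit plum.
      At ivy: no right child.
      Visit ivy.
    Visit teak.
  At fern: go right to daisy.
    daisy is a leaf — visit daisy.
  Visit fern.
At rye: go right to bay.
  bay is a leaf — visit bay.
Visit rye.
Full post-order sequence: kale, aster, poppy, fig, plum, ivy, teak, daisy, fern, bay, rye.

plum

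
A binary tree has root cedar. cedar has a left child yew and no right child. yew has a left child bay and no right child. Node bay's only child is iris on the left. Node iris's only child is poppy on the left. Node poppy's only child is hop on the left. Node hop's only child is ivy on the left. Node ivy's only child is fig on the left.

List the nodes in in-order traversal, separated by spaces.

fig ivy hop poppy iris bay yew cedar

In-order visits the left subtree, then the node, then the right subtree.
At cedar: go left to yew.
  At yew: go left to bay.
    At bay: go left to iris.
      At iris: go left to poppy.
        At poppy: go left to hop.
          At hop: go left to ivy.
            At ivy: go left to fig.
              fig is a leaf — visit fig.
            Visit ivy.
            At ivy: no right child.
          Visit hop.
          At hop: no right child.
        Visit poppy.
        At poppy: no right child.
      Visit iris.
      At iris: no right child.
    Visit bay.
    At bay: no right child.
  Visit yew.
  At yew: no right child.
Visit cedar.
At cedar: no right child.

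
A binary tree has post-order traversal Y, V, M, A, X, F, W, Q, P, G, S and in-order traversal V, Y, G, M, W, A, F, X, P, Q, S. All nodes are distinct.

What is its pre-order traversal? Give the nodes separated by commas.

S, G, V, Y, P, W, M, F, A, X, Q

The last element of post-order is the root; it splits in-order into left and right subtrees.
Root S: left subtree has 10 nodes {V, Y, G, M, W, A, F, X, P, Q}, right has 0 { }.
  Root G: left subtree has 2 nodes {V, Y}, right has 7 {M, W, A, F, X, P, Q}.
    Root V: left subtree has 0 nodes { }, right has 1 {Y}.
    Root P: left subtree has 5 nodes {M, W, A, F, X}, right has 1 {Q}.
      Root W: left subtree has 1 node {M}, right has 3 {A, F, X}.
        Root F: left subtree has 1 node {A}, right has 1 {X}.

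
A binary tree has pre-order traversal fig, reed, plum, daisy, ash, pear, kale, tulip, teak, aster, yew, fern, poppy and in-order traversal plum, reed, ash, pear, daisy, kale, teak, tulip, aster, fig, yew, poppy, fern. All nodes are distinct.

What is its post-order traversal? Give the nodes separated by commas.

The first element of pre-order is the root; it splits in-order into left and right subtrees.
Root fig: left subtree has 9 nodes {plum, reed, ash, pear, daisy, kale, teak, tulip, aster}, right has 3 {yew, poppy, fern}.
  Root reed: left subtree has 1 node {plum}, right has 7 {ash, pear, daisy, kale, teak, tulip, aster}.
    Root daisy: left subtree has 2 nodes {ash, pear}, right has 4 {kale, teak, tulip, aster}.
      Root ash: left subtree has 0 nodes { }, right has 1 {pear}.
      Root kale: left subtree has 0 nodes { }, right has 3 {teak, tulip, aster}.
        Root tulip: left subtree has 1 node {teak}, right has 1 {aster}.
  Root yew: left subtree has 0 nodes { }, right has 2 {poppy, fern}.
    Root fern: left subtree has 1 node {poppy}, right has 0 { }.

plum, pear, ash, teak, aster, tulip, kale, daisy, reed, poppy, fern, yew, fig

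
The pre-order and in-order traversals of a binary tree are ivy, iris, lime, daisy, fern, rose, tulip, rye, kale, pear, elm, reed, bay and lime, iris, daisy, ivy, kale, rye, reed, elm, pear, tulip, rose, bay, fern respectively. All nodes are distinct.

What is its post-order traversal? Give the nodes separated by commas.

lime, daisy, iris, kale, reed, elm, pear, rye, tulip, bay, rose, fern, ivy

The first element of pre-order is the root; it splits in-order into left and right subtrees.
Root ivy: left subtree has 3 nodes {lime, iris, daisy}, right has 9 {kale, rye, reed, elm, pear, tulip, rose, bay, fern}.
  Root iris: left subtree has 1 node {lime}, right has 1 {daisy}.
  Root fern: left subtree has 8 nodes {kale, rye, reed, elm, pear, tulip, rose, bay}, right has 0 { }.
    Root rose: left subtree has 6 nodes {kale, rye, reed, elm, pear, tulip}, right has 1 {bay}.
      Root tulip: left subtree has 5 nodes {kale, rye, reed, elm, pear}, right has 0 { }.
        Root rye: left subtree has 1 node {kale}, right has 3 {reed, elm, pear}.
          Root pear: left subtree has 2 nodes {reed, elm}, right has 0 { }.
            Root elm: left subtree has 1 node {reed}, right has 0 { }.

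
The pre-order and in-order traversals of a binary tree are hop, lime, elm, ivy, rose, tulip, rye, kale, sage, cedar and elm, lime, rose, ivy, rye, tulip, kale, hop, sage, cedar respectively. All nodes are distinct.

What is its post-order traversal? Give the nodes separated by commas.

The first element of pre-order is the root; it splits in-order into left and right subtrees.
Root hop: left subtree has 7 nodes {elm, lime, rose, ivy, rye, tulip, kale}, right has 2 {sage, cedar}.
  Root lime: left subtree has 1 node {elm}, right has 5 {rose, ivy, rye, tulip, kale}.
    Root ivy: left subtree has 1 node {rose}, right has 3 {rye, tulip, kale}.
      Root tulip: left subtree has 1 node {rye}, right has 1 {kale}.
  Root sage: left subtree has 0 nodes { }, right has 1 {cedar}.

elm, rose, rye, kale, tulip, ivy, lime, cedar, sage, hop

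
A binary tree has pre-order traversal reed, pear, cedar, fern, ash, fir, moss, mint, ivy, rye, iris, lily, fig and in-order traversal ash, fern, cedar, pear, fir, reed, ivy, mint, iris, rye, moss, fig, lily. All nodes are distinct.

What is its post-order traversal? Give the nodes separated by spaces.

The first element of pre-order is the root; it splits in-order into left and right subtrees.
Root reed: left subtree has 5 nodes {ash, fern, cedar, pear, fir}, right has 7 {ivy, mint, iris, rye, moss, fig, lily}.
  Root pear: left subtree has 3 nodes {ash, fern, cedar}, right has 1 {fir}.
    Root cedar: left subtree has 2 nodes {ash, fern}, right has 0 { }.
      Root fern: left subtree has 1 node {ash}, right has 0 { }.
  Root moss: left subtree has 4 nodes {ivy, mint, iris, rye}, right has 2 {fig, lily}.
    Root mint: left subtree has 1 node {ivy}, right has 2 {iris, rye}.
      Root rye: left subtree has 1 node {iris}, right has 0 { }.
    Root lily: left subtree has 1 node {fig}, right has 0 { }.

ash fern cedar fir pear ivy iris rye mint fig lily moss reed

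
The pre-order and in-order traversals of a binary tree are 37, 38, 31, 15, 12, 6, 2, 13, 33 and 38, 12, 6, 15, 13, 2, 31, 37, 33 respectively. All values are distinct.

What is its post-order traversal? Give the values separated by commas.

6, 12, 13, 2, 15, 31, 38, 33, 37

The first element of pre-order is the root; it splits in-order into left and right subtrees.
Root 37: left subtree has 7 nodes {38, 12, 6, 15, 13, 2, 31}, right has 1 {33}.
  Root 38: left subtree has 0 nodes { }, right has 6 {12, 6, 15, 13, 2, 31}.
    Root 31: left subtree has 5 nodes {12, 6, 15, 13, 2}, right has 0 { }.
      Root 15: left subtree has 2 nodes {12, 6}, right has 2 {13, 2}.
        Root 12: left subtree has 0 nodes { }, right has 1 {6}.
        Root 2: left subtree has 1 node {13}, right has 0 { }.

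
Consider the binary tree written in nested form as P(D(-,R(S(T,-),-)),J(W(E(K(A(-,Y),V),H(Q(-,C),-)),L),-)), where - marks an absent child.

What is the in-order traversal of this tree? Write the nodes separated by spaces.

In-order visits the left subtree, then the node, then the right subtree.
At P: go left to D.
  At D: no left child.
  Visit D.
  At D: go right to R.
    At R: go left to S.
      At S: go left to T.
        T is a leaf — visit T.
      Visit S.
      At S: no right child.
    Visit R.
    At R: no right child.
Visit P.
At P: go right to J.
  At J: go left to W.
    At W: go left to E.
      At E: go left to K.
        At K: go left to A.
          At A: no left child.
          Visit A.
          At A: go right to Y.
            Y is a leaf — visit Y.
        Visit K.
        At K: go right to V.
          V is a leaf — visit V.
      Visit E.
      At E: go right to H.
        At H: go left to Q.
          At Q: no left child.
          Visit Q.
          At Q: go right to C.
            C is a leaf — visit C.
        Visit H.
        At H: no right child.
    Visit W.
    At W: go right to L.
      L is a leaf — visit L.
  Visit J.
  At J: no right child.

D T S R P A Y K V E Q C H W L J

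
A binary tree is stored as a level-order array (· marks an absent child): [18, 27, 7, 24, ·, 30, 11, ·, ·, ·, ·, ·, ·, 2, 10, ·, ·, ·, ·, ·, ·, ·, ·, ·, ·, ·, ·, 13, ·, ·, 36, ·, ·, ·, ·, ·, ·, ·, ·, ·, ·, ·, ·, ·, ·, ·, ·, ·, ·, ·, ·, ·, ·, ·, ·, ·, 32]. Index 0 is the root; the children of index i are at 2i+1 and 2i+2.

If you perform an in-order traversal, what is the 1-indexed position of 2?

8

In-order visits the left subtree, then the node, then the right subtree.
At 18: go left to 27.
  At 27: go left to 24.
    24 is a leaf — visit 24.
  Visit 27.
  At 27: no right child.
Visit 18.
At 18: go right to 7.
  At 7: go left to 30.
    30 is a leaf — visit 30.
  Visit 7.
  At 7: go right to 11.
    At 11: go left to 2.
      At 2: go left to 13.
        At 13: no left child.
        Visit 13.
        At 13: go right to 32.
          32 is a leaf — visit 32.
      Visit 2.
      At 2: no right child.
    Visit 11.
    At 11: go right to 10.
      At 10: no left child.
      Visit 10.
      At 10: go right to 36.
        36 is a leaf — visit 36.
Full in-order sequence: 24, 27, 18, 30, 7, 13, 32, 2, 11, 10, 36.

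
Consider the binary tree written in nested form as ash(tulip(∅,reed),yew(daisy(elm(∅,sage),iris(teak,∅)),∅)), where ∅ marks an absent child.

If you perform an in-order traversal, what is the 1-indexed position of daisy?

6

In-order visits the left subtree, then the node, then the right subtree.
At ash: go left to tulip.
  At tulip: no left child.
  Visit tulip.
  At tulip: go right to reed.
    reed is a leaf — visit reed.
Visit ash.
At ash: go right to yew.
  At yew: go left to daisy.
    At daisy: go left to elm.
      At elm: no left child.
      Visit elm.
      At elm: go right to sage.
        sage is a leaf — visit sage.
    Visit daisy.
    At daisy: go right to iris.
      At iris: go left to teak.
        teak is a leaf — visit teak.
      Visit iris.
      At iris: no right child.
  Visit yew.
  At yew: no right child.
Full in-order sequence: tulip, reed, ash, elm, sage, daisy, teak, iris, yew.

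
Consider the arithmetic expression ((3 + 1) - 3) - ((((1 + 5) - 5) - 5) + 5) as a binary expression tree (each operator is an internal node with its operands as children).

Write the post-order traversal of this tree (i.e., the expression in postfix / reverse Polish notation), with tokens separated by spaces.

3 1 + 3 - 1 5 + 5 - 5 - 5 + -

Post-order on an expression tree gives postfix notation: for each operator, emit left operand, right operand, then the operator.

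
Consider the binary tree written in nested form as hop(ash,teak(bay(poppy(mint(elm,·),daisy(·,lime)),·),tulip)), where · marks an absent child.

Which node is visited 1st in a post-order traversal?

ash

Post-order visits the left subtree, then the right subtree, then the node.
At hop: go left to ash.
  ash is a leaf — visit ash.
At hop: go right to teak.
  At teak: go left to bay.
    At bay: go left to poppy.
      At poppy: go left to mint.
        At mint: go left to elm.
          elm is a leaf — visit elm.
        At mint: no right child.
        Visit mint.
      At poppy: go right to daisy.
        At daisy: no left child.
        At daisy: go right to lime.
          lime is a leaf — visit lime.
        Visit daisy.
      Visit poppy.
    At bay: no right child.
    Visit bay.
  At teak: go right to tulip.
    tulip is a leaf — visit tulip.
  Visit teak.
Visit hop.
Full post-order sequence: ash, elm, mint, lime, daisy, poppy, bay, tulip, teak, hop.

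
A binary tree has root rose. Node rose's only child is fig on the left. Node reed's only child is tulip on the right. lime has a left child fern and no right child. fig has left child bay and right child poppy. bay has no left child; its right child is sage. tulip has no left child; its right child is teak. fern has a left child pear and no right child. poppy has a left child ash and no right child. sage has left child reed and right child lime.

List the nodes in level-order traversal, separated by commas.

Level-order visits nodes level by level from the root, left to right within each level.
Level 0: rose
Level 1: fig
Level 2: bay, poppy
Level 3: sage, ash
Level 4: reed, lime
Level 5: tulip, fern
Level 6: teak, pear

rose, fig, bay, poppy, sage, ash, reed, lime, tulip, fern, teak, pear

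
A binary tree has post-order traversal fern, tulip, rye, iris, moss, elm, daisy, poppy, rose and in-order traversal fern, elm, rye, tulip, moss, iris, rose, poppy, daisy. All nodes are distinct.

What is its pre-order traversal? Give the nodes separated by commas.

rose, elm, fern, moss, rye, tulip, iris, poppy, daisy

The last element of post-order is the root; it splits in-order into left and right subtrees.
Root rose: left subtree has 6 nodes {fern, elm, rye, tulip, moss, iris}, right has 2 {poppy, daisy}.
  Root elm: left subtree has 1 node {fern}, right has 4 {rye, tulip, moss, iris}.
    Root moss: left subtree has 2 nodes {rye, tulip}, right has 1 {iris}.
      Root rye: left subtree has 0 nodes { }, right has 1 {tulip}.
  Root poppy: left subtree has 0 nodes { }, right has 1 {daisy}.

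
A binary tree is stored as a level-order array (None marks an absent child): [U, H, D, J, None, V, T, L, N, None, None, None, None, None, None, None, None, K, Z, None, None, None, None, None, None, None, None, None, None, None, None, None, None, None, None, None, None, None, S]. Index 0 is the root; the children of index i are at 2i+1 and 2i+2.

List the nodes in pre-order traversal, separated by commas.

Pre-order visits the node, then its left subtree, then its right subtree.
Visit U.
At U: go left to H.
  Visit H.
  At H: go left to J.
    Visit J.
    At J: go left to L.
      L is a leaf — visit L.
    At J: go right to N.
      Visit N.
      At N: go left to K.
        K is a leaf — visit K.
      At N: go right to Z.
        Visit Z.
        At Z: no left child.
        At Z: go right to S.
          S is a leaf — visit S.
  At H: no right child.
At U: go right to D.
  Visit D.
  At D: go left to V.
    V is a leaf — visit V.
  At D: go right to T.
    T is a leaf — visit T.

U, H, J, L, N, K, Z, S, D, V, T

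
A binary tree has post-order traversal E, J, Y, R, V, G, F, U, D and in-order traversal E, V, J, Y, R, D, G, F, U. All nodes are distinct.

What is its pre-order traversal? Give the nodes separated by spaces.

The last element of post-order is the root; it splits in-order into left and right subtrees.
Root D: left subtree has 5 nodes {E, V, J, Y, R}, right has 3 {G, F, U}.
  Root V: left subtree has 1 node {E}, right has 3 {J, Y, R}.
    Root R: left subtree has 2 nodes {J, Y}, right has 0 { }.
      Root Y: left subtree has 1 node {J}, right has 0 { }.
  Root U: left subtree has 2 nodes {G, F}, right has 0 { }.
    Root F: left subtree has 1 node {G}, right has 0 { }.

D V E R Y J U F G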